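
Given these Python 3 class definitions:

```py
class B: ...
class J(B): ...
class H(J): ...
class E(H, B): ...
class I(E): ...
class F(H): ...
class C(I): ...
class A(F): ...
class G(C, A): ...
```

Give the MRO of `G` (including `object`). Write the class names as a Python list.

L[G] = G + merge(L[C], L[A], [C A])
  take C:  [C I E H J B object] + [A F H J B object] + [C A]
  take I:  [I E H J B object] + [A F H J B object] + [A]
  take E:  [E H J B object] + [A F H J B object] + [A]
  take A:  [H J B object] + [A F H J B object] + [A]
  take F:  [H J B object] + [F H J B object]
  take H:  [H J B object] + [H J B object]
  take J:  [J B object] + [J B object]
  take B:  [B object] + [B object]
  take object:  [object] + [object]

[G, C, I, E, A, F, H, J, B, object]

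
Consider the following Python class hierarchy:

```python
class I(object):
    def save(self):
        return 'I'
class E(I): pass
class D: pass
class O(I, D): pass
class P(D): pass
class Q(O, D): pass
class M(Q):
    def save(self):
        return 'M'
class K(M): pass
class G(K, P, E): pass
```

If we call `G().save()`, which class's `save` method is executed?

L[G] = G + merge(L[K], L[P], L[E], [K P E])
  take K:  [K M Q O I D object] + [P D object] + [E I object] + [K P E]
  take M:  [M Q O I D object] + [P D object] + [E I object] + [P E]
  take Q:  [Q O I D object] + [P D object] + [E I object] + [P E]
  take O:  [O I D object] + [P D object] + [E I object] + [P E]
  take P:  [I D object] + [P D object] + [E I object] + [P E]
  take E:  [I D object] + [D object] + [E I object] + [E]
  take I:  [I D object] + [D object] + [I object]
  take D:  [D object] + [D object] + [object]
  take object:  [object] + [object] + [object]
MRO: G K M Q O P E I D object
save is defined in: I, M. First along the MRO is M.

M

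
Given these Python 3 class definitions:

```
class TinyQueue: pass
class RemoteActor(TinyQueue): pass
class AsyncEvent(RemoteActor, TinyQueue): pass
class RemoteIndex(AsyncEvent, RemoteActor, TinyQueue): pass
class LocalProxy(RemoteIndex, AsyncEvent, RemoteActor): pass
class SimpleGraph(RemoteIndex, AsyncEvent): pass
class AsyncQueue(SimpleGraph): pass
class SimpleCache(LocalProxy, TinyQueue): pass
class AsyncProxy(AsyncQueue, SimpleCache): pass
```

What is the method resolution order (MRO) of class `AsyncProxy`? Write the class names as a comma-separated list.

AsyncProxy, AsyncQueue, SimpleGraph, SimpleCache, LocalProxy, RemoteIndex, AsyncEvent, RemoteActor, TinyQueue, object

L[AsyncProxy] = AsyncProxy + merge(L[AsyncQueue], L[SimpleCache], [AsyncQueue SimpleCache])
  take AsyncQueue:  [AsyncQueue SimpleGraph RemoteIndex AsyncEvent RemoteActor TinyQueue object] + [SimpleCache LocalProxy RemoteIndex AsyncEvent RemoteActor TinyQueue object] + [AsyncQueue SimpleCache]
  take SimpleGraph:  [SimpleGraph RemoteIndex AsyncEvent RemoteActor TinyQueue object] + [SimpleCache LocalProxy RemoteIndex AsyncEvent RemoteActor TinyQueue object] + [SimpleCache]
  take SimpleCache:  [RemoteIndex AsyncEvent RemoteActor TinyQueue object] + [SimpleCache LocalProxy RemoteIndex AsyncEvent RemoteActor TinyQueue object] + [SimpleCache]
  take LocalProxy:  [RemoteIndex AsyncEvent RemoteActor TinyQueue object] + [LocalProxy RemoteIndex AsyncEvent RemoteActor TinyQueue object]
  take RemoteIndex:  [RemoteIndex AsyncEvent RemoteActor TinyQueue object] + [RemoteIndex AsyncEvent RemoteActor TinyQueue object]
  take AsyncEvent:  [AsyncEvent RemoteActor TinyQueue object] + [AsyncEvent RemoteActor TinyQueue object]
  take RemoteActor:  [RemoteActor TinyQueue object] + [RemoteActor TinyQueue object]
  take TinyQueue:  [TinyQueue object] + [TinyQueue object]
  take object:  [object] + [object]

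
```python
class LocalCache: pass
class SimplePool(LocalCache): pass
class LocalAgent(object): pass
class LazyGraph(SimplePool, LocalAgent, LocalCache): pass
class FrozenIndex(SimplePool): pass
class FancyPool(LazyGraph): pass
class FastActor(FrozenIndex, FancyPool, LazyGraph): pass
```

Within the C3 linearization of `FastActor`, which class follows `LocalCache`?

object

L[FastActor] = FastActor + merge(L[FrozenIndex], L[FancyPool], L[LazyGraph], [FrozenIndex FancyPool LazyGraph])
  take FrozenIndex:  [FrozenIndex SimplePool LocalCache object] + [FancyPool LazyGraph SimplePool LocalAgent LocalCache object] + [LazyGraph SimplePool LocalAgent LocalCache object] + [FrozenIndex FancyPool LazyGraph]
  take FancyPool:  [SimplePool LocalCache object] + [FancyPool LazyGraph SimplePool LocalAgent LocalCache object] + [LazyGraph SimplePool LocalAgent LocalCache object] + [FancyPool LazyGraph]
  take LazyGraph:  [SimplePool LocalCache object] + [LazyGraph SimplePool LocalAgent LocalCache object] + [LazyGraph SimplePool LocalAgent LocalCache object] + [LazyGraph]
  take SimplePool:  [SimplePool LocalCache object] + [SimplePool LocalAgent LocalCache object] + [SimplePool LocalAgent LocalCache object]
  take LocalAgent:  [LocalCache object] + [LocalAgent LocalCache object] + [LocalAgent LocalCache object]
  take LocalCache:  [LocalCache object] + [LocalCache object] + [LocalCache object]
  take object:  [object] + [object] + [object]
MRO: FastActor FrozenIndex FancyPool LazyGraph SimplePool LocalAgent LocalCache object
LocalCache is at position 6; next is object.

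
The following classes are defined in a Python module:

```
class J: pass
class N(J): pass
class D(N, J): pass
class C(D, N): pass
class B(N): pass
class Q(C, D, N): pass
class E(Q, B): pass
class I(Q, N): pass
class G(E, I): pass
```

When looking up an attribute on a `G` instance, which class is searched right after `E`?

I

L[G] = G + merge(L[E], L[I], [E I])
  take E:  [E Q C D B N J object] + [I Q C D N J object] + [E I]
  take I:  [Q C D B N J object] + [I Q C D N J object] + [I]
  take Q:  [Q C D B N J object] + [Q C D N J object]
  take C:  [C D B N J object] + [C D N J object]
  take D:  [D B N J object] + [D N J object]
  take B:  [B N J object] + [N J object]
  take N:  [N J object] + [N J object]
  take J:  [J object] + [J object]
  take object:  [object] + [object]
MRO: G E I Q C D B N J object
E is at position 1; next is I.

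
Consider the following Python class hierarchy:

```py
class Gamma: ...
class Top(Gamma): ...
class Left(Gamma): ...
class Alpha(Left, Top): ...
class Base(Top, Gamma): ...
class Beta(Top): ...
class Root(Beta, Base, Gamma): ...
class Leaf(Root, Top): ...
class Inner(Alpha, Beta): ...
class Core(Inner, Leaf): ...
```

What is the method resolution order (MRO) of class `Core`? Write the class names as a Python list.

[Core, Inner, Alpha, Left, Leaf, Root, Beta, Base, Top, Gamma, object]

L[Core] = Core + merge(L[Inner], L[Leaf], [Inner Leaf])
  take Inner:  [Inner Alpha Left Beta Top Gamma object] + [Leaf Root Beta Base Top Gamma object] + [Inner Leaf]
  take Alpha:  [Alpha Left Beta Top Gamma object] + [Leaf Root Beta Base Top Gamma object] + [Leaf]
  take Left:  [Left Beta Top Gamma object] + [Leaf Root Beta Base Top Gamma object] + [Leaf]
  take Leaf:  [Beta Top Gamma object] + [Leaf Root Beta Base Top Gamma object] + [Leaf]
  take Root:  [Beta Top Gamma object] + [Root Beta Base Top Gamma object]
  take Beta:  [Beta Top Gamma object] + [Beta Base Top Gamma object]
  take Base:  [Top Gamma object] + [Base Top Gamma object]
  take Top:  [Top Gamma object] + [Top Gamma object]
  take Gamma:  [Gamma object] + [Gamma object]
  take object:  [object] + [object]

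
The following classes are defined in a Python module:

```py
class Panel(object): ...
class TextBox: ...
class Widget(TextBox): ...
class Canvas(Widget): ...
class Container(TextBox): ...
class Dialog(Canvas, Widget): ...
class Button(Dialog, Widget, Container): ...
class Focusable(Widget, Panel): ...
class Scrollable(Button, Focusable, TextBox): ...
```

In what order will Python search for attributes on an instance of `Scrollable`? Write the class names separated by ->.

L[Scrollable] = Scrollable + merge(L[Button], L[Focusable], L[TextBox], [Button Focusable TextBox])
  take Button:  [Button Dialog Canvas Widget Container TextBox object] + [Focusable Widget TextBox Panel object] + [TextBox object] + [Button Focusable TextBox]
  take Dialog:  [Dialog Canvas Widget Container TextBox object] + [Focusable Widget TextBox Panel object] + [TextBox object] + [Focusable TextBox]
  take Canvas:  [Canvas Widget Container TextBox object] + [Focusable Widget TextBox Panel object] + [TextBox object] + [Focusable TextBox]
  take Focusable:  [Widget Container TextBox object] + [Focusable Widget TextBox Panel object] + [TextBox object] + [Focusable TextBox]
  take Widget:  [Widget Container TextBox object] + [Widget TextBox Panel object] + [TextBox object] + [TextBox]
  take Container:  [Container TextBox object] + [TextBox Panel object] + [TextBox object] + [TextBox]
  take TextBox:  [TextBox object] + [TextBox Panel object] + [TextBox object] + [TextBox]
  take Panel:  [object] + [Panel object] + [object]
  take object:  [object] + [object] + [object]

Scrollable -> Button -> Dialog -> Canvas -> Focusable -> Widget -> Container -> TextBox -> Panel -> object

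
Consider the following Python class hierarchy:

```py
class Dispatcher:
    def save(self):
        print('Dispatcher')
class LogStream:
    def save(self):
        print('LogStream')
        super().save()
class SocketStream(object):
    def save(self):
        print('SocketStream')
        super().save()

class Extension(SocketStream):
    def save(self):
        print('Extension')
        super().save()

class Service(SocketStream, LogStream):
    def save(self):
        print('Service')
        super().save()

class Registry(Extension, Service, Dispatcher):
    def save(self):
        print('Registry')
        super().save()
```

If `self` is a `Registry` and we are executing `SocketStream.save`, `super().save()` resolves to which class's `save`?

LogStream

L[Registry] = Registry + merge(L[Extension], L[Service], L[Dispatcher], [Extension Service Dispatcher])
  take Extension:  [Extension SocketStream object] + [Service SocketStream LogStream object] + [Dispatcher object] + [Extension Service Dispatcher]
  take Service:  [SocketStream object] + [Service SocketStream LogStream object] + [Dispatcher object] + [Service Dispatcher]
  take SocketStream:  [SocketStream object] + [SocketStream LogStream object] + [Dispatcher object] + [Dispatcher]
  take LogStream:  [object] + [LogStream object] + [Dispatcher object] + [Dispatcher]
  take Dispatcher:  [object] + [object] + [Dispatcher object] + [Dispatcher]
  take object:  [object] + [object] + [object]
MRO: Registry Extension Service SocketStream LogStream Dispatcher object
super() in SocketStream.save on a Registry instance goes to the class after SocketStream in Registry's MRO: LogStream.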